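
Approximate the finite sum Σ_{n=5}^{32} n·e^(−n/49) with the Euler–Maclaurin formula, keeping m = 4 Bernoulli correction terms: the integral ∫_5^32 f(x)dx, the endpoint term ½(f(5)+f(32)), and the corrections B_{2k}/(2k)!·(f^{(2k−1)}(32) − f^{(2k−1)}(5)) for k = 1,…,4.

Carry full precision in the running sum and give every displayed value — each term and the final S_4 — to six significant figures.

S_4 ≈ 334.184

∫_5^32 x·e^(−x/49) dx evaluates to 323.652.
Endpoint term: (f(5) + f(32))/2 = (4.51496 + 16.6544)/2 = 10.5847.
Running total after boundary: 334.237.
k=1: B_{2}/(2)! × [f^{(1)}(32) − f^{(1)}(5)] = 1/12 × (0.180564 − 0.810851) = -0.0525239.
Partial sum through k=1: 334.184.
k=2: B_{4}/(4)! × [f^{(3)}(32) − f^{(3)}(5)] = −1/720 × (0.000508732 − 0.00108989) = 8.07170e-07.
Partial sum through k=2: 334.184.
k=3: B_{6}/(6)! × [f^{(5)}(32) − f^{(5)}(5)] = 1/30240 × (3.92445e-07 − 7.67211e-07) = -1.23931e-11.
Partial sum through k=3: 334.184.
k=4: B_{8}/(8)! × [f^{(7)}(32) − f^{(7)}(5)] = −1/1209600 × (2.38653e-10 − 4.50016e-10) = 1.74738e-16.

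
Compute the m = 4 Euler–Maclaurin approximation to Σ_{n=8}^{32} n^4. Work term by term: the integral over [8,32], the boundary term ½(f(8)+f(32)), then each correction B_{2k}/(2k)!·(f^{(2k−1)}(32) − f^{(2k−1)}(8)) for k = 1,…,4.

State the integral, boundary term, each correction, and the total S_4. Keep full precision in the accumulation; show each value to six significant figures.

S_4 ≈ 7.24142e+06

Integral: ∫_8^32 x^4 dx = 6.70433e+06.
Endpoint term: (f(8) + f(32))/2 = (4096.00 + 1.04858e+06)/2 = 526336.
Integral + boundary = 7.23067e+06.
k=1: B_{2}/(2)! × [f^{(1)}(32) − f^{(1)}(8)] = 1/12 × (131072 − 2048.00) = 10752.0.
Running total after k=1: 7.24142e+06.
k=2: B_{4}/(4)! × [f^{(3)}(32) − f^{(3)}(8)] = −1/720 × (768.000 − 192.000) = -0.800000.
Running total after k=2: 7.24142e+06.
k=3: B_{6}/(6)! × [f^{(5)}(32) − f^{(5)}(8)] = 1/30240 × (0.00000 − 0.00000) = 0.00000.
Running total after k=3: 7.24142e+06.
k=4: B_{8}/(8)! × [f^{(7)}(32) − f^{(7)}(8)] = −1/1209600 × (0.00000 − 0.00000) = 0.00000.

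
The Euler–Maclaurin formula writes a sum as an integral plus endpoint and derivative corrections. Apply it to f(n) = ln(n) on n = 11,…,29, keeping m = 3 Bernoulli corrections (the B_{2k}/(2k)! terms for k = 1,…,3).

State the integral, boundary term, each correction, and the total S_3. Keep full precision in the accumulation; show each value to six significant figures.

∫_11^29 ln(x) dx evaluates to 53.2747.
Endpoint term: (f(11) + f(29))/2 = (2.39790 + 3.36730)/2 = 2.88260.
Running total after boundary: 56.1573.
Correction k=1: B_{2}/2! · (f^{(1)}(29) − f^{(1)}(11)) = 1/12 · (0.0344828 − 0.0909091) = -0.00470219.
Running total after k=1: 56.1526.
Correction k=2: B_{4}/4! · (f^{(3)}(29) − f^{(3)}(11)) = −1/720 · (8.20042e-05 − 0.00150263) = 1.97309e-06.
Running total after k=2: 56.1526.
Correction k=3: B_{6}/6! · (f^{(5)}(29) − f^{(5)}(11)) = 1/30240 · (1.17010e-06 − 0.000149021) = -4.88925e-09.

S_3 ≈ 56.1526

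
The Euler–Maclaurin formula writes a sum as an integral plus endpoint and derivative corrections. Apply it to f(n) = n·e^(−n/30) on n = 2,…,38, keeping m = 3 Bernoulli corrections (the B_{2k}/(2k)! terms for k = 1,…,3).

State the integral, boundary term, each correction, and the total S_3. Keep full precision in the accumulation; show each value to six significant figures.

S_3 ≈ 329.487

Integral: ∫_2^38 x·e^(−x/30) dx = 323.277.
½[f(2) + f(38)] = ½[1.87101 + 10.7072] = 6.28912.
Running total after boundary: 329.566.
Order-1 term: 1/12 · (-0.0751385 − 0.873140) = -0.0790232.
Partial sum through k=1: 329.487.
Order-2 term: −1/720 · (0.000542667 − 0.00304906) = 3.48110e-06.
Partial sum through k=2: 329.487.
Order-3 term: 1/30240 · (1.29869e-06 − 5.69774e-06) = -1.45471e-10.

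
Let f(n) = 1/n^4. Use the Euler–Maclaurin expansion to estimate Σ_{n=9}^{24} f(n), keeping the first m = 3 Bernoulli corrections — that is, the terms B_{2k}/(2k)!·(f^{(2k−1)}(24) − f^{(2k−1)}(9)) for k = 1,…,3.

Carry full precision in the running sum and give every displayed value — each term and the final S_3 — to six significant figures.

S_3 ≈ 0.000516419

The integral term ∫_9^24 1/x^4 dx = 0.000433135.
Boundary: ½(f(9) + f(24)) = ½(0.000152416 + 3.01408e-06) = 7.77149e-05.
Integral + boundary = 0.000510850.
k=1: B_{2}/(2)! × [f^{(1)}(24) − f^{(1)}(9)] = 1/12 × (-5.02347e-07 − (-6.77404e-05)) = 5.60317e-06.
Running total after k=1: 0.000516453.
k=2: B_{4}/(4)! × [f^{(3)}(24) − f^{(3)}(9)] = −1/720 × (-2.61639e-08 − (-2.50890e-05)) = -3.48095e-08.
Running total after k=2: 0.000516418.
k=3: B_{6}/(6)! × [f^{(5)}(24) − f^{(5)}(9)] = 1/30240 × (-2.54371e-09 − (-1.73455e-05)) = 5.73510e-10.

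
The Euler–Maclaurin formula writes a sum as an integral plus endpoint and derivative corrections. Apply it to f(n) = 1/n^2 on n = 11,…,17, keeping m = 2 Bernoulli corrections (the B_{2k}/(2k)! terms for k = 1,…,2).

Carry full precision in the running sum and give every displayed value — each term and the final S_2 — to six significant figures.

∫_11^17 1/x^2 dx evaluates to 0.0320856.
½[f(11) + f(17)] = ½[0.00826446 + 0.00346021] = 0.00586234.
Integral + boundary = 0.0379479.
Order-1 term: 1/12 · (-0.000407083 − (-0.00150263)) = 9.12955e-05.
Partial sum through k=1: 0.0380392.
Order-2 term: −1/720 · (-1.69031e-05 − (-0.000149021)) = -1.83497e-07.

S_2 ≈ 0.0380390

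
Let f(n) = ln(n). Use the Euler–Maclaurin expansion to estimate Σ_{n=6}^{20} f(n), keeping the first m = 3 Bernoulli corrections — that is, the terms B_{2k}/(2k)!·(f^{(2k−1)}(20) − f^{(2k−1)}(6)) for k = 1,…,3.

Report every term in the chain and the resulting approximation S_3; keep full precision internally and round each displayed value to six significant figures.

S_3 ≈ 37.5481

Integral: ∫_6^20 ln(x) dx = 35.1641.
Endpoint term: (f(6) + f(20))/2 = (1.79176 + 2.99573)/2 = 2.39375.
Running total after boundary: 37.5578.
k=1: B_{2}/(2)! × [f^{(1)}(20) − f^{(1)}(6)] = 1/12 × (0.0500000 − 0.166667) = -0.00972222.
After k=1: 37.5481.
k=2: B_{4}/(4)! × [f^{(3)}(20) − f^{(3)}(6)] = −1/720 × (0.000250000 − 0.00925926) = 1.25129e-05.
After k=2: 37.5481.
k=3: B_{6}/(6)! × [f^{(5)}(20) − f^{(5)}(6)] = 1/30240 × (7.50000e-06 − 0.00308642) = -1.01816e-07.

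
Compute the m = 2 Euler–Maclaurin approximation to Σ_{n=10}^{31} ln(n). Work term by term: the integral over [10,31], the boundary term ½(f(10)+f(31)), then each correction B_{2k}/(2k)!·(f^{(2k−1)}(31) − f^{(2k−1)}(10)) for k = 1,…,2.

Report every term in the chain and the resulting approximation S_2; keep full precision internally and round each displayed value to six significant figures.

∫_10^31 ln(x) dx evaluates to 62.4278.
Boundary: ½(f(10) + f(31)) = ½(2.30259 + 3.43399) = 2.86829.
Integral + boundary = 65.2960.
Order-1 term: 1/12 · (0.0322581 − 0.100000) = -0.00564516.
Partial sum through k=1: 65.2904.
Order-2 term: −1/720 · (6.71344e-05 − 0.00200000) = 2.68454e-06.

S_2 ≈ 65.2904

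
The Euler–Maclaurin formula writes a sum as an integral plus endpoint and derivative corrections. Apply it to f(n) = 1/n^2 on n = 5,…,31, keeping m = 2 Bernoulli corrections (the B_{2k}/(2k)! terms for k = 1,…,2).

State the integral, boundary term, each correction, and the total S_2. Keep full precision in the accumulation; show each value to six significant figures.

Integral: ∫_5^31 1/x^2 dx = 0.167742.
Boundary: ½(f(5) + f(31)) = ½(0.0400000 + 0.00104058) = 0.0205203.
Running total after boundary: 0.188262.
Correction k=1: B_{2}/2! · (f^{(1)}(31) − f^{(1)}(5)) = 1/12 · (-6.71344e-05 − (-0.0160000)) = 0.00132774.
After k=1: 0.189590.
Correction k=2: B_{4}/4! · (f^{(3)}(31) − f^{(3)}(5)) = −1/720 · (-8.38306e-07 − (-0.00768000)) = -1.06655e-05.

S_2 ≈ 0.189579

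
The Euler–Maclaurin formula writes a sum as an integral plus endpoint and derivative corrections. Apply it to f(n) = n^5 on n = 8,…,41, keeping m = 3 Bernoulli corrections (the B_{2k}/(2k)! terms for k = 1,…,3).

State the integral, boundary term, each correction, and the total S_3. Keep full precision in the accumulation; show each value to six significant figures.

Integral: ∫_8^41 x^5 dx = 7.91640e+08.
Endpoint term: (f(8) + f(41))/2 = (32768.0 + 1.15856e+08)/2 = 5.79445e+07.
So far: 8.49585e+08.
Correction k=1: B_{2}/2! · (f^{(1)}(41) − f^{(1)}(8)) = 1/12 · (1.41288e+07 − 20480.0) = 1.17569e+06.
Running total after k=1: 8.50761e+08.
Correction k=2: B_{4}/4! · (f^{(3)}(41) − f^{(3)}(8)) = −1/720 · (100860 − 3840.00) = -134.750.
Running total after k=2: 8.50760e+08.
Correction k=3: B_{6}/6! · (f^{(5)}(41) − f^{(5)}(8)) = 1/30240 · (120.000 − 120.000) = 0.00000.

S_3 ≈ 8.50760e+08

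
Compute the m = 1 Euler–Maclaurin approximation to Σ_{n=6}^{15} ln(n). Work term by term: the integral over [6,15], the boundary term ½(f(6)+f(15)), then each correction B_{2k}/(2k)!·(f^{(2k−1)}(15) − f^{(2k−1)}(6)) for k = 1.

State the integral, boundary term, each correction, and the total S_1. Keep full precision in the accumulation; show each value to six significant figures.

S_1 ≈ 23.1118

Integral: ∫_6^15 ln(x) dx = 20.8702.
Endpoint term: (f(6) + f(15))/2 = (1.79176 + 2.70805)/2 = 2.24990.
Integral + boundary = 23.1201.
Order-1 term: 1/12 · (0.0666667 − 0.166667) = -0.00833333.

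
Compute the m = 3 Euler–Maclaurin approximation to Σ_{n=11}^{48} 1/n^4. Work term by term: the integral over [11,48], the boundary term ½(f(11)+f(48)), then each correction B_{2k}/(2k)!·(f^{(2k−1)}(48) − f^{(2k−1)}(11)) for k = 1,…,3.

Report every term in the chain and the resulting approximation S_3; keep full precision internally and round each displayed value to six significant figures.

S_3 ≈ 0.000283729

∫_11^48 1/x^4 dx evaluates to 0.000247424.
½[f(11) + f(48)] = ½[6.83013e-05 + 1.88380e-07] = 3.42449e-05.
So far: 0.000281669.
Correction k=1: B_{2}/2! · (f^{(1)}(48) − f^{(1)}(11)) = 1/12 · (-1.56983e-08 − (-2.48369e-05)) = 2.06843e-06.
After k=1: 0.000283737.
Correction k=2: B_{4}/4! · (f^{(3)}(48) − f^{(3)}(11)) = −1/720 · (-2.04406e-10 − (-6.15790e-06)) = -8.55235e-09.
After k=2: 0.000283729.
Correction k=3: B_{6}/6! · (f^{(5)}(48) − f^{(5)}(11)) = 1/30240 · (-4.96819e-12 − (-2.84994e-06)) = 9.42438e-11.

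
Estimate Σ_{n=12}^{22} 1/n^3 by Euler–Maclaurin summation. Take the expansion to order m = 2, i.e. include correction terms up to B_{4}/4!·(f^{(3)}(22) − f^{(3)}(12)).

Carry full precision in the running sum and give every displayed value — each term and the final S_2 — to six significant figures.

∫_12^22 1/x^3 dx evaluates to 0.00243916.
Endpoint term: (f(12) + f(22))/2 = (0.000578704 + 9.39144e-05)/2 = 0.000336309.
Running total after boundary: 0.00277547.
k=1: B_{2}/(2)! × [f^{(1)}(22) − f^{(1)}(12)] = 1/12 × (-1.28065e-05 − (-0.000144676)) = 1.09891e-05.
Partial sum through k=1: 0.00278646.
k=2: B_{4}/(4)! × [f^{(3)}(22) − f^{(3)}(12)] = −1/720 × (-5.29194e-07 − (-2.00939e-05)) = -2.71732e-08.

S_2 ≈ 0.00278644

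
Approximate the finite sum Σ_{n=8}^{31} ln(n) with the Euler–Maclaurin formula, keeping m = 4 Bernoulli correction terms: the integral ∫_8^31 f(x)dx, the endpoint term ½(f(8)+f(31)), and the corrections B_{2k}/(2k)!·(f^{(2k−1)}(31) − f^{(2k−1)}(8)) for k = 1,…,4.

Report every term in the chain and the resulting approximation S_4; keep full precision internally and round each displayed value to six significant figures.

S_4 ≈ 69.5671

The integral term ∫_8^31 ln(x) dx = 66.8181.
½[f(8) + f(31)] = ½[2.07944 + 3.43399] = 2.75671.
Running total after boundary: 69.5748.
k=1: B_{2}/(2)! × [f^{(1)}(31) − f^{(1)}(8)] = 1/12 × (0.0322581 − 0.125000) = -0.00772849.
After k=1: 69.5671.
k=2: B_{4}/(4)! × [f^{(3)}(31) − f^{(3)}(8)] = −1/720 × (6.71344e-05 − 0.00390625) = 5.33211e-06.
After k=2: 69.5671.
k=3: B_{6}/(6)! × [f^{(5)}(31) − f^{(5)}(8)] = 1/30240 × (8.38306e-07 − 0.000732422) = -2.41926e-08.
After k=3: 69.5671.
k=4: B_{8}/(8)! × [f^{(7)}(31) − f^{(7)}(8)] = −1/1209600 × (2.61698e-08 − 0.000343323) = 2.83810e-10.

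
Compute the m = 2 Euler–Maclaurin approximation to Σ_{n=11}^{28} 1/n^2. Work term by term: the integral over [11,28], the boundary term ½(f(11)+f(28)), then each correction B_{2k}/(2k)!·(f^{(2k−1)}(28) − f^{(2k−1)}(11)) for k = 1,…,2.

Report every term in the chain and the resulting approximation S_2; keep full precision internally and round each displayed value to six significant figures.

Integral: ∫_11^28 1/x^2 dx = 0.0551948.
Endpoint term: (f(11) + f(28))/2 = (0.00826446 + 0.00127551)/2 = 0.00476999.
Running total after boundary: 0.0599648.
Correction k=1: B_{2}/2! · (f^{(1)}(28) − f^{(1)}(11)) = 1/12 · (-9.11079e-05 − (-0.00150263)) = 0.000117627.
Partial sum through k=1: 0.0600824.
Correction k=2: B_{4}/4! · (f^{(3)}(28) − f^{(3)}(11)) = −1/720 · (-1.39451e-06 − (-0.000149021)) = -2.05037e-07.

S_2 ≈ 0.0600822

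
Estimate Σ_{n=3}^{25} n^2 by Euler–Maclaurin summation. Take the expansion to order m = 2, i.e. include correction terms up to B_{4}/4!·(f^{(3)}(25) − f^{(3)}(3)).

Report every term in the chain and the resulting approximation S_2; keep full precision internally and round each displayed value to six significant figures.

S_2 ≈ 5520.00

The integral term ∫_3^25 x^2 dx = 5199.33.
Endpoint term: (f(3) + f(25))/2 = (9.00000 + 625.000)/2 = 317.000.
So far: 5516.33.
Correction k=1: B_{2}/2! · (f^{(1)}(25) − f^{(1)}(3)) = 1/12 · (50.0000 − 6.00000) = 3.66667.
Running total after k=1: 5520.00.
Correction k=2: B_{4}/4! · (f^{(3)}(25) − f^{(3)}(3)) = −1/720 · (0.00000 − 0.00000) = 0.00000.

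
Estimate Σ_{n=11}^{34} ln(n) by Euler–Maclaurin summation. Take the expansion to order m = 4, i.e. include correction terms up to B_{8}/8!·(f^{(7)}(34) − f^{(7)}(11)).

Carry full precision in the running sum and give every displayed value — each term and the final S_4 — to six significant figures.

S_4 ≈ 73.4764

∫_11^34 ln(x) dx evaluates to 70.5194.
Boundary: ½(f(11) + f(34)) = ½(2.39790 + 3.52636) = 2.96213.
So far: 73.4815.
Correction k=1: B_{2}/2! · (f^{(1)}(34) − f^{(1)}(11)) = 1/12 · (0.0294118 − 0.0909091) = -0.00512478.
Partial sum through k=1: 73.4764.
Correction k=2: B_{4}/4! · (f^{(3)}(34) − f^{(3)}(11)) = −1/720 · (5.08854e-05 − 0.00150263) = 2.01631e-06.
Partial sum through k=2: 73.4764.
Correction k=3: B_{6}/6! · (f^{(5)}(34) − f^{(5)}(11)) = 1/30240 · (5.28222e-07 − 0.000149021) = -4.91048e-09.
Partial sum through k=3: 73.4764.
Correction k=4: B_{8}/8! · (f^{(7)}(34) − f^{(7)}(11)) = −1/1209600 · (1.37082e-08 − 3.69474e-05) = 3.05338e-11.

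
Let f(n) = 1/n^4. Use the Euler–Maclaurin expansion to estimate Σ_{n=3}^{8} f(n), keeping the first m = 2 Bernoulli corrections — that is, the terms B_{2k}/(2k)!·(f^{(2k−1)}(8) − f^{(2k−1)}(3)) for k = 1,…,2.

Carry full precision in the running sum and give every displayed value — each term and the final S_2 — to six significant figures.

S_2 ≈ 0.0192750

The integral term ∫_3^8 1/x^4 dx = 0.0116946.
Boundary: ½(f(3) + f(8)) = ½(0.0123457 + 0.000244141) = 0.00629491.
So far: 0.0179895.
k=1: B_{2}/(2)! × [f^{(1)}(8) − f^{(1)}(3)] = 1/12 × (-0.000122070 − (-0.0164609)) = 0.00136157.
After k=1: 0.0193511.
k=2: B_{4}/(4)! × [f^{(3)}(8) − f^{(3)}(3)] = −1/720 × (-5.72205e-05 − (-0.0548697)) = -7.61284e-05.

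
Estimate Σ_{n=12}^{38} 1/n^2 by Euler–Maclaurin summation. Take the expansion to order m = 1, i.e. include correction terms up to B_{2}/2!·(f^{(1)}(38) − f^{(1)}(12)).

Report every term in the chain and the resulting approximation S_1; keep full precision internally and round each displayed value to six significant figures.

The integral term ∫_12^38 1/x^2 dx = 0.0570175.
Endpoint term: (f(12) + f(38))/2 = (0.00694444 + 0.000692521)/2 = 0.00381848.
So far: 0.0608360.
Correction k=1: B_{2}/2! · (f^{(1)}(38) − f^{(1)}(12)) = 1/12 · (-3.64485e-05 − (-0.00115741)) = 9.34132e-05.

S_1 ≈ 0.0609294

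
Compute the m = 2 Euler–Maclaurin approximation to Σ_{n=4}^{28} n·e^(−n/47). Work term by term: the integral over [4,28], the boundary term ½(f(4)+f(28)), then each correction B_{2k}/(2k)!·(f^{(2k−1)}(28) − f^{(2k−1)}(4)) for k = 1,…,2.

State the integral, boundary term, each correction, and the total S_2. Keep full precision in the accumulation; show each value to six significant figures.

S_2 ≈ 268.131

Integral: ∫_4^28 x·e^(−x/47) dx = 258.629.
½[f(4) + f(28)] = ½[3.67366 + 15.4323] = 9.55296.
So far: 268.182.
k=1: B_{2}/(2)! × [f^{(1)}(28) − f^{(1)}(4)] = 1/12 × (0.222806 − 0.840252) = -0.0514538.
Running total after k=1: 268.131.
k=2: B_{4}/(4)! × [f^{(3)}(28) − f^{(3)}(4)] = −1/720 × (0.000599869 − 0.00121190) = 8.50039e-07.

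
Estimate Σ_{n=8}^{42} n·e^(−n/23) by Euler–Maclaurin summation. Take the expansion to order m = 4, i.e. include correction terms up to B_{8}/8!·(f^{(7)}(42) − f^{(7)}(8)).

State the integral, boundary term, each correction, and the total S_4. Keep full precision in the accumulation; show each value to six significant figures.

∫_8^42 x·e^(−x/23) dx evaluates to 262.778.
½[f(8) + f(42)] = ½[5.64977 + 6.76379] = 6.20678.
Integral + boundary = 268.984.
Correction k=1: B_{2}/2! · (f^{(1)}(42) − f^{(1)}(8)) = 1/12 · (-0.133035 − 0.460579) = -0.0494679.
Running total after k=1: 268.935.
Correction k=2: B_{4}/4! · (f^{(3)}(42) − f^{(3)}(8)) = −1/720 · (0.000357372 − 0.00354069) = 4.42127e-06.
Running total after k=2: 268.935.
Correction k=3: B_{6}/6! · (f^{(5)}(42) − f^{(5)}(8)) = 1/30240 · (1.82652e-06 − 1.17405e-05) = -3.27842e-10.
Running total after k=3: 268.935.
Correction k=4: B_{8}/8! · (f^{(7)}(42) − f^{(7)}(8)) = −1/1209600 · (5.62850e-09 − 3.17349e-08) = 2.15827e-14.

S_4 ≈ 268.935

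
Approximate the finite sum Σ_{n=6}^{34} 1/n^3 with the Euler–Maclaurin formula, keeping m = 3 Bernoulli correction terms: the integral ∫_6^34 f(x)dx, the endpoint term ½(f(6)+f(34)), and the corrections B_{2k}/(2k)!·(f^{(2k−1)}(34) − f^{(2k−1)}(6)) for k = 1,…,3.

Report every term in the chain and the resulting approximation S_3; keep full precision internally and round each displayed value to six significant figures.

Integral: ∫_6^34 1/x^3 dx = 0.0134564.
½[f(6) + f(34)] = ½[0.00462963 + 2.54427e-05] = 0.00232754.
Integral + boundary = 0.0157839.
Order-1 term: 1/12 · (-2.24494e-06 − (-0.00231481)) = 0.000192714.
After k=1: 0.0159766.
Order-2 term: −1/720 · (-3.88399e-08 − (-0.00128601)) = -1.78607e-06.
After k=2: 0.0159748.
Order-3 term: 1/30240 · (-1.41114e-09 − (-0.00150034)) = 4.96145e-08.

S_3 ≈ 0.0159749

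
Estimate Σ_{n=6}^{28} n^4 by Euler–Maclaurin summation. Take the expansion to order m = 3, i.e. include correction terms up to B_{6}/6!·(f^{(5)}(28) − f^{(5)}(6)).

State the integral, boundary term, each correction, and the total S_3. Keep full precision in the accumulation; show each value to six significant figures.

S_3 ≈ 3.75574e+06

The integral term ∫_6^28 x^4 dx = 3.44052e+06.
½[f(6) + f(28)] = ½[1296.00 + 614656] = 307976.
So far: 3.74849e+06.
Correction k=1: B_{2}/2! · (f^{(1)}(28) − f^{(1)}(6)) = 1/12 · (87808.0 − 864.000) = 7245.33.
After k=1: 3.75574e+06.
Correction k=2: B_{4}/4! · (f^{(3)}(28) − f^{(3)}(6)) = −1/720 · (672.000 − 144.000) = -0.733333.
After k=2: 3.75574e+06.
Correction k=3: B_{6}/6! · (f^{(5)}(28) − f^{(5)}(6)) = 1/30240 · (0.00000 − 0.00000) = 0.00000.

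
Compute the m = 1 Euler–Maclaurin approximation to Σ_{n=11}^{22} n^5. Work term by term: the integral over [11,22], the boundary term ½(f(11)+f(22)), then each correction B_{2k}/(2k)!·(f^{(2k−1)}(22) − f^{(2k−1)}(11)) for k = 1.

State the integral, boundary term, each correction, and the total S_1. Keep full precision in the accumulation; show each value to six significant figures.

S_1 ≈ 2.13502e+07

The integral term ∫_11^22 x^5 dx = 1.86014e+07.
Endpoint term: (f(11) + f(22))/2 = (161051 + 5.15363e+06)/2 = 2.65734e+06.
Integral + boundary = 2.12587e+07.
Correction k=1: B_{2}/2! · (f^{(1)}(22) − f^{(1)}(11)) = 1/12 · (1.17128e+06 − 73205.0) = 91506.2.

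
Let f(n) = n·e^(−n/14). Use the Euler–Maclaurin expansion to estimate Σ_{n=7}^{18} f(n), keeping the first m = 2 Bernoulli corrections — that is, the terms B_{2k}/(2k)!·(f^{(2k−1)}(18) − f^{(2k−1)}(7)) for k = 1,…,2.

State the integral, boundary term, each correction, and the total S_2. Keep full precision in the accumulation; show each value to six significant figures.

S_2 ≈ 59.0481

The integral term ∫_7^18 x·e^(−x/14) dx = 54.4690.
½[f(7) + f(18)] = ½[4.24571 + 4.97615] = 4.61093.
Integral + boundary = 59.0800.
Order-1 term: 1/12 · (-0.0789866 − 0.303265) = -0.0318543.
Running total after k=1: 59.0481.
Order-2 term: −1/720 · (0.00241796 − 0.00773636) = 7.38667e-06.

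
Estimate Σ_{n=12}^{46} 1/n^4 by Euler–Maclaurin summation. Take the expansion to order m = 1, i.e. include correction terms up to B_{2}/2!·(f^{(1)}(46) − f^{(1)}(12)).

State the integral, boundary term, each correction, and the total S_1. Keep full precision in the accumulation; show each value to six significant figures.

The integral term ∫_12^46 1/x^4 dx = 0.000189477.
½[f(12) + f(46)] = ½[4.82253e-05 + 2.23341e-07] = 2.42243e-05.
Running total after boundary: 0.000213701.
Order-1 term: 1/12 · (-1.94210e-08 − (-1.60751e-05)) = 1.33797e-06.

S_1 ≈ 0.000215039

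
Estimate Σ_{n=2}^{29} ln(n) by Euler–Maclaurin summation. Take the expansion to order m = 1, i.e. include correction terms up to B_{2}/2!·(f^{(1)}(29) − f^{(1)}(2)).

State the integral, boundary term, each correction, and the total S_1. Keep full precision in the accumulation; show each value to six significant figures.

S_1 ≈ 71.2567

∫_2^29 ln(x) dx evaluates to 69.2653.
Boundary: ½(f(2) + f(29)) = ½(0.693147 + 3.36730) = 2.03022.
Running total after boundary: 71.2955.
k=1: B_{2}/(2)! × [f^{(1)}(29) − f^{(1)}(2)] = 1/12 × (0.0344828 − 0.500000) = -0.0387931.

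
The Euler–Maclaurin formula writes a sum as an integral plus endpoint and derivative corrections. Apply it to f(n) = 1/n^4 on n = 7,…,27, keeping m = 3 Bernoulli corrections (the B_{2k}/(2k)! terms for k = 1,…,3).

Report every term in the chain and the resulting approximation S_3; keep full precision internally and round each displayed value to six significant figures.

S_3 ≈ 0.00118368

Integral: ∫_7^27 1/x^4 dx = 0.000954882.
Boundary: ½(f(7) + f(27)) = ½(0.000416493 + 1.88168e-06) = 0.000209187.
Running total after boundary: 0.00116407.
Order-1 term: 1/12 · (-2.78767e-07 − (-0.000237996)) = 1.98098e-05.
Partial sum through k=1: 0.00118388.
Order-2 term: −1/720 · (-1.14719e-08 − (-0.000145712)) = -2.02362e-07.
Partial sum through k=2: 0.00118368.
Order-3 term: 1/30240 · (-8.81242e-10 − (-0.000166528)) = 5.50684e-09.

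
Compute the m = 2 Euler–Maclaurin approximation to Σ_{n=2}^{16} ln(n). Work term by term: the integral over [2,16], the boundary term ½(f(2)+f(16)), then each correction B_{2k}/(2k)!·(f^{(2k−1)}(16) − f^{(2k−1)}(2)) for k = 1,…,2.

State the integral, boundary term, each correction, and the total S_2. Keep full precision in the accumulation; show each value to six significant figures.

S_2 ≈ 30.6719

∫_2^16 ln(x) dx evaluates to 28.9751.
Endpoint term: (f(2) + f(16))/2 = (0.693147 + 2.77259)/2 = 1.73287.
Integral + boundary = 30.7080.
Order-1 term: 1/12 · (0.0625000 − 0.500000) = -0.0364583.
Running total after k=1: 30.6715.
Order-2 term: −1/720 · (0.000488281 − 0.250000) = 0.000346544.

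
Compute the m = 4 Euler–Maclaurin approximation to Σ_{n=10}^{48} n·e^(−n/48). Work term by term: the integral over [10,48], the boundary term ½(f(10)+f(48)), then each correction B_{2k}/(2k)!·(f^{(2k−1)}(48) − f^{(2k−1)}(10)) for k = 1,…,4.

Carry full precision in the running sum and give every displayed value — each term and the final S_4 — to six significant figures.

S_4 ≈ 578.078

The integral term ∫_10^48 x·e^(−x/48) dx = 565.242.
Endpoint term: (f(10) + f(48))/2 = (8.11936 + 17.6582)/2 = 12.8888.
So far: 578.131.
Order-1 term: 1/12 · (0.00000 − 0.642783) = -0.0535652.
Running total after k=1: 578.078.
Order-2 term: −1/720 · (0.000319340 − 0.000983792) = 9.22850e-07.
Running total after k=2: 578.078.
Order-3 term: 1/30240 · (2.77205e-07 − 7.32898e-07) = -1.50692e-11.
Running total after k=3: 578.078.
Order-4 term: −1/1209600 · (1.80472e-10 − 4.50870e-10) = 2.23543e-16.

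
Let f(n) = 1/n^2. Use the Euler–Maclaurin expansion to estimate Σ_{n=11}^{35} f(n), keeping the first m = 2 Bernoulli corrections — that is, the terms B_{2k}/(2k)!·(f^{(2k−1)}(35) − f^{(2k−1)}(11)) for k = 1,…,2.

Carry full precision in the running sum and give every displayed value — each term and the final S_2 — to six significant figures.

S_2 ≈ 0.0669992

∫_11^35 1/x^2 dx evaluates to 0.0623377.
½[f(11) + f(35)] = ½[0.00826446 + 0.000816327] = 0.00454039.
Integral + boundary = 0.0668781.
Correction k=1: B_{2}/2! · (f^{(1)}(35) − f^{(1)}(11)) = 1/12 · (-4.66472e-05 − (-0.00150263)) = 0.000121332.
Running total after k=1: 0.0669994.
Correction k=2: B_{4}/4! · (f^{(3)}(35) − f^{(3)}(11)) = −1/720 · (-4.56952e-07 − (-0.000149021)) = -2.06339e-07.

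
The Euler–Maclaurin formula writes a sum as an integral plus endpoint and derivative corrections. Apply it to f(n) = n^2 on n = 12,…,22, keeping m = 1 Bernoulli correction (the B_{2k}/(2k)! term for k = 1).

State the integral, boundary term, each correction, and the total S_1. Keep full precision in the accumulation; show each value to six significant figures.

S_1 ≈ 3289.00

The integral term ∫_12^22 x^2 dx = 2973.33.
Boundary: ½(f(12) + f(22)) = ½(144.000 + 484.000) = 314.000.
So far: 3287.33.
Correction k=1: B_{2}/2! · (f^{(1)}(22) − f^{(1)}(12)) = 1/12 · (44.0000 − 24.0000) = 1.66667.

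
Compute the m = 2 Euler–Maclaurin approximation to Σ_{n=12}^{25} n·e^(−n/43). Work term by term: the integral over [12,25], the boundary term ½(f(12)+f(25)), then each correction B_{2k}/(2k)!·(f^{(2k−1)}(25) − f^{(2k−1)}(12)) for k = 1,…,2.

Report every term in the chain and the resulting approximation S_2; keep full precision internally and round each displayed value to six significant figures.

∫_12^25 x·e^(−x/43) dx evaluates to 154.232.
Boundary: ½(f(12) + f(25)) = ½(9.07785 + 13.9779) = 11.5279.
Integral + boundary = 165.760.
Order-1 term: 1/12 · (0.234049 − 0.545374) = -0.0259438.
Running total after k=1: 165.734.
Order-2 term: −1/720 · (0.000731360 − 0.00111322) = 5.30365e-07.

S_2 ≈ 165.734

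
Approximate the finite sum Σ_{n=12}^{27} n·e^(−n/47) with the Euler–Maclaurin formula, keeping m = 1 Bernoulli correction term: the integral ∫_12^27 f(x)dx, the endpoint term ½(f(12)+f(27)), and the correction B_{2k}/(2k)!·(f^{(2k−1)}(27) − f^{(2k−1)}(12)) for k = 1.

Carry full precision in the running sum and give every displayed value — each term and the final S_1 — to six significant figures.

The integral term ∫_12^27 x·e^(−x/47) dx = 190.029.
Endpoint term: (f(12) + f(27))/2 = (9.29603 + 15.2011)/2 = 12.2486.
Running total after boundary: 202.278.
Order-1 term: 1/12 · (0.239576 − 0.576881) = -0.0281088.

S_1 ≈ 202.249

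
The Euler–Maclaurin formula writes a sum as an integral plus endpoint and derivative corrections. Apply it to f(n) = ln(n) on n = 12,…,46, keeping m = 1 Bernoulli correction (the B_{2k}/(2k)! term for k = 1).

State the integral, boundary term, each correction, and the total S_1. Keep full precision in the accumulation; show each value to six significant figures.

∫_12^46 ln(x) dx evaluates to 112.299.
Boundary: ½(f(12) + f(46)) = ½(2.48491 + 3.82864) = 3.15677.
Running total after boundary: 115.455.
k=1: B_{2}/(2)! × [f^{(1)}(46) − f^{(1)}(12)] = 1/12 × (0.0217391 − 0.0833333) = -0.00513285.

S_1 ≈ 115.450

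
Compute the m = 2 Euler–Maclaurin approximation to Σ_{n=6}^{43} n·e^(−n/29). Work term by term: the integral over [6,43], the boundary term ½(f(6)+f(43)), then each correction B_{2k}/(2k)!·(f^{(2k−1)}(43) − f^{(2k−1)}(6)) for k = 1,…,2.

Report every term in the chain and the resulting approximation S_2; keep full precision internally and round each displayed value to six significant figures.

S_2 ≈ 358.559

Integral: ∫_6^43 x·e^(−x/29) dx = 351.302.
Endpoint term: (f(6) + f(43))/2 = (4.87862 + 9.76146)/2 = 7.32004.
Integral + boundary = 358.622.
k=1: B_{2}/(2)! × [f^{(1)}(43) − f^{(1)}(6)] = 1/12 × (-0.109591 − 0.644875) = -0.0628722.
Running total after k=1: 358.559.
k=2: B_{4}/(4)! × [f^{(3)}(43) − f^{(3)}(6)] = −1/720 × (0.000409548 − 0.00270046) = 3.18182e-06.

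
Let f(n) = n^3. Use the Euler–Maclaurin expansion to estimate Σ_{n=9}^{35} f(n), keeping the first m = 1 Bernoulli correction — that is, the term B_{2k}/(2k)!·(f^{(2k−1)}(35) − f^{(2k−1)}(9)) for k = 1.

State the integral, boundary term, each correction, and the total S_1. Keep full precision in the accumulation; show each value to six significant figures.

Integral: ∫_9^35 x^3 dx = 373516.
½[f(9) + f(35)] = ½[729.000 + 42875.0] = 21802.0.
Running total after boundary: 395318.
k=1: B_{2}/(2)! × [f^{(1)}(35) − f^{(1)}(9)] = 1/12 × (3675.00 − 243.000) = 286.000.

S_1 ≈ 395604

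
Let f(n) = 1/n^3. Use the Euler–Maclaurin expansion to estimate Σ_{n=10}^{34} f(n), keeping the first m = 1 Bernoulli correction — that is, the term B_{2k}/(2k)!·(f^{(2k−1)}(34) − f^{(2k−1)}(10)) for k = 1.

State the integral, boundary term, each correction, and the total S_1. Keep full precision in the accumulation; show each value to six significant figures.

∫_10^34 1/x^3 dx evaluates to 0.00456747.
Boundary: ½(f(10) + f(34)) = ½(0.00100000 + 2.54427e-05) = 0.000512721.
So far: 0.00508020.
k=1: B_{2}/(2)! × [f^{(1)}(34) − f^{(1)}(10)] = 1/12 × (-2.24494e-06 − (-0.000300000)) = 2.48129e-05.

S_1 ≈ 0.00510501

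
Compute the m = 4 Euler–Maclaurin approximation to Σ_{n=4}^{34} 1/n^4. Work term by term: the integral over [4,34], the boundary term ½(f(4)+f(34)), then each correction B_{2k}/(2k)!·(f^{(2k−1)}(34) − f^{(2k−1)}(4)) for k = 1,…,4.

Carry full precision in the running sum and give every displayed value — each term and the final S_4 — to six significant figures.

S_4 ≈ 0.00746942

The integral term ∫_4^34 1/x^4 dx = 0.00519985.
½[f(4) + f(34)] = ½[0.00390625 + 7.48315e-07] = 0.00195350.
So far: 0.00715335.
Correction k=1: B_{2}/2! · (f^{(1)}(34) − f^{(1)}(4)) = 1/12 · (-8.80370e-08 − (-0.00390625)) = 0.000325513.
Running total after k=1: 0.00747887.
Correction k=2: B_{4}/4! · (f^{(3)}(34) − f^{(3)}(4)) = −1/720 · (-2.28470e-09 − (-0.00732422)) = -1.01725e-05.
Running total after k=2: 0.00746869.
Correction k=3: B_{6}/6! · (f^{(5)}(34) − f^{(5)}(4)) = 1/30240 · (-1.10677e-10 − (-0.0256348)) = 8.47710e-07.
Running total after k=3: 0.00746954.
Correction k=4: B_{8}/8! · (f^{(7)}(34) − f^{(7)}(4)) = −1/1209600 · (-8.61675e-12 − (-0.144196)) = -1.19209e-07.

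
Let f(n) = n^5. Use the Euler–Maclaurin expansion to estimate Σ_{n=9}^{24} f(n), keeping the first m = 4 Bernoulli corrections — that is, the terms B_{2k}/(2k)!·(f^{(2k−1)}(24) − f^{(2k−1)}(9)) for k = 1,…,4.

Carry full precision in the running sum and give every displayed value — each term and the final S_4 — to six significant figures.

S_4 ≈ 3.59082e+07

∫_9^24 x^5 dx evaluates to 3.17619e+07.
Boundary: ½(f(9) + f(24)) = ½(59049.0 + 7.96262e+06) = 4.01084e+06.
Running total after boundary: 3.57728e+07.
Correction k=1: B_{2}/2! · (f^{(1)}(24) − f^{(1)}(9)) = 1/12 · (1.65888e+06 − 32805.0) = 135506.
Partial sum through k=1: 3.59083e+07.
Correction k=2: B_{4}/4! · (f^{(3)}(24) − f^{(3)}(9)) = −1/720 · (34560.0 − 4860.00) = -41.2500.
Partial sum through k=2: 3.59082e+07.
Correction k=3: B_{6}/6! · (f^{(5)}(24) − f^{(5)}(9)) = 1/30240 · (120.000 − 120.000) = 0.00000.
Partial sum through k=3: 3.59082e+07.
Correction k=4: B_{8}/8! · (f^{(7)}(24) − f^{(7)}(9)) = −1/1209600 · (0.00000 − 0.00000) = 0.00000.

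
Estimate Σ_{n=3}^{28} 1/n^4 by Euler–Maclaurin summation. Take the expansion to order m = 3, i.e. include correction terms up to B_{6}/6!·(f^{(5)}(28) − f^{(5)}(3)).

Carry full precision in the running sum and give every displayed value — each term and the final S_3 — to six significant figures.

The integral term ∫_3^28 1/x^4 dx = 0.0123305.
Boundary: ½(f(3) + f(28)) = ½(0.0123457 + 1.62693e-06) = 0.00617365.
Running total after boundary: 0.0185041.
k=1: B_{2}/(2)! × [f^{(1)}(28) − f^{(1)}(3)] = 1/12 × (-2.32418e-07 − (-0.0164609)) = 0.00137172.
Partial sum through k=1: 0.0198759.
k=2: B_{4}/(4)! × [f^{(3)}(28) − f^{(3)}(3)] = −1/720 × (-8.89355e-09 − (-0.0548697)) = -7.62079e-05.
Partial sum through k=2: 0.0197997.
k=3: B_{6}/(6)! × [f^{(5)}(28) − f^{(5)}(3)] = 1/30240 × (-6.35253e-10 − (-0.341411)) = 1.12901e-05.

S_3 ≈ 0.0198110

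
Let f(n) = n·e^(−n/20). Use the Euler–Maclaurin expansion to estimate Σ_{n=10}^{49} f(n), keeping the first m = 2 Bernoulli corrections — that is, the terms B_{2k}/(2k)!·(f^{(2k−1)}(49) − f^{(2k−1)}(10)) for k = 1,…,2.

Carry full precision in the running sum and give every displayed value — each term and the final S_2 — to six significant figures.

Integral: ∫_10^49 x·e^(−x/20) dx = 244.833.
Endpoint term: (f(10) + f(49))/2 = (6.06531 + 4.22839)/2 = 5.14685.
So far: 249.980.
k=1: B_{2}/(2)! × [f^{(1)}(49) − f^{(1)}(10)] = 1/12 × (-0.125126 − 0.303265) = -0.0356993.
Partial sum through k=1: 249.944.
k=2: B_{4}/(4)! × [f^{(3)}(49) − f^{(3)}(10)] = −1/720 × (0.000118654 − 0.00379082) = 5.10023e-06.

S_2 ≈ 249.944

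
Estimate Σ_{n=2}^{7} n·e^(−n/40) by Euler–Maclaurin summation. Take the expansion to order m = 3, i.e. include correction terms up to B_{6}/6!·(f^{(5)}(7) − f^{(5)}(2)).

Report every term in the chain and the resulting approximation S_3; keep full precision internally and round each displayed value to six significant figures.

Integral: ∫_2^7 x·e^(−x/40) dx = 19.8862.
½[f(2) + f(7)] = ½[1.90246 + 5.87620] = 3.88933.
Running total after boundary: 23.7756.
Order-1 term: 1/12 · (0.692552 − 0.903668) = -0.0175930.
After k=1: 23.7580.
Order-2 term: −1/720 · (0.00148217 − 0.00175383) = 3.77310e-07.
After k=2: 23.7580.
Order-3 term: 1/30240 · (1.58218e-06 − 1.83929e-06) = -8.50237e-12.

S_3 ≈ 23.7580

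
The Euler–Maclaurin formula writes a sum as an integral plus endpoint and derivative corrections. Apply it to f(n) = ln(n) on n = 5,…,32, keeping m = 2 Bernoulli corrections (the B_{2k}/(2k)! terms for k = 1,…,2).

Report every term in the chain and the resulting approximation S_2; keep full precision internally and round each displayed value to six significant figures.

S_2 ≈ 78.3799

∫_5^32 ln(x) dx evaluates to 75.8564.
½[f(5) + f(32)] = ½[1.60944 + 3.46574] = 2.53759.
Integral + boundary = 78.3939.
Correction k=1: B_{2}/2! · (f^{(1)}(32) − f^{(1)}(5)) = 1/12 · (0.0312500 − 0.200000) = -0.0140625.
After k=1: 78.3799.
Correction k=2: B_{4}/4! · (f^{(3)}(32) − f^{(3)}(5)) = −1/720 · (6.10352e-05 − 0.0160000) = 2.21375e-05.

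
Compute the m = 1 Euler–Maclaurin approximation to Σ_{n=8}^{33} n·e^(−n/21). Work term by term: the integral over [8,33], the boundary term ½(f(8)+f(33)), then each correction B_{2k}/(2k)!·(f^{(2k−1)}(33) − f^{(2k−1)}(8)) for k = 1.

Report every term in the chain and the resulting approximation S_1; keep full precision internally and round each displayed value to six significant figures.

S_1 ≈ 186.604

The integral term ∫_8^33 x·e^(−x/21) dx = 180.489.
½[f(8) + f(33)] = ½[5.46568 + 6.85569] = 6.16069.
So far: 186.649.
Order-1 term: 1/12 · (-0.118713 − 0.422940) = -0.0451378.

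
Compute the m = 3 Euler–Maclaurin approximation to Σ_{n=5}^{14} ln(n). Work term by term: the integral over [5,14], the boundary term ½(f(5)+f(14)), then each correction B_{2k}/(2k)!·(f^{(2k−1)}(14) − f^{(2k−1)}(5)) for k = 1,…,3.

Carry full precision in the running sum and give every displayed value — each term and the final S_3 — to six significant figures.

Integral: ∫_5^14 ln(x) dx = 19.8996.
Boundary: ½(f(5) + f(14)) = ½(1.60944 + 2.63906) = 2.12425.
So far: 22.0239.
k=1: B_{2}/(2)! × [f^{(1)}(14) − f^{(1)}(5)] = 1/12 × (0.0714286 − 0.200000) = -0.0107143.
After k=1: 22.0131.
k=2: B_{4}/(4)! × [f^{(3)}(14) − f^{(3)}(5)] = −1/720 × (0.000728863 − 0.0160000) = 2.12099e-05.
After k=2: 22.0132.
k=3: B_{6}/(6)! × [f^{(5)}(14) − f^{(5)}(5)] = 1/30240 × (4.46243e-05 − 0.00768000) = -2.52493e-07.

S_3 ≈ 22.0132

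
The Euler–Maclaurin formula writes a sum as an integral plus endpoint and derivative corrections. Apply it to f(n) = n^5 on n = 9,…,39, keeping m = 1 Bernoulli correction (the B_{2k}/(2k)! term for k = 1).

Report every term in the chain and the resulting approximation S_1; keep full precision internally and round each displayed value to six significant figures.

Integral: ∫_9^39 x^5 dx = 5.86369e+08.
Endpoint term: (f(9) + f(39))/2 = (59049.0 + 9.02242e+07)/2 = 4.51416e+07.
So far: 6.31510e+08.
Order-1 term: 1/12 · (1.15672e+07 − 32805.0) = 961200.

S_1 ≈ 6.32472e+08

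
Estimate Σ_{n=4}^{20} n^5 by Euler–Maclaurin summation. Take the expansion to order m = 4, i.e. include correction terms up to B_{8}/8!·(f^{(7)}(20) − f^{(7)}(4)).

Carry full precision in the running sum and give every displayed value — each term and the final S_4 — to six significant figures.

The integral term ∫_4^20 x^5 dx = 1.06660e+07.
½[f(4) + f(20)] = ½[1024.00 + 3.20000e+06] = 1.60051e+06.
Integral + boundary = 1.22665e+07.
Order-1 term: 1/12 · (800000 − 1280.00) = 66560.0.
Running total after k=1: 1.23331e+07.
Order-2 term: −1/720 · (24000.0 − 960.000) = -32.0000.
Running total after k=2: 1.23330e+07.
Order-3 term: 1/30240 · (120.000 − 120.000) = 0.00000.
Running total after k=3: 1.23330e+07.
Order-4 term: −1/1209600 · (0.00000 − 0.00000) = 0.00000.

S_4 ≈ 1.23330e+07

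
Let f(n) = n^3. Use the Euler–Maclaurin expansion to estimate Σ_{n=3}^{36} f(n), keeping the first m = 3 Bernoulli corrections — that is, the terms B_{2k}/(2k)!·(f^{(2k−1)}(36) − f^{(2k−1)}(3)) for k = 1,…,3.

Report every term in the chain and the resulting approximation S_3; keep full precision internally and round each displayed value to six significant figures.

S_3 ≈ 443547

Integral: ∫_3^36 x^3 dx = 419884.
Boundary: ½(f(3) + f(36)) = ½(27.0000 + 46656.0) = 23341.5.
Integral + boundary = 443225.
Correction k=1: B_{2}/2! · (f^{(1)}(36) − f^{(1)}(3)) = 1/12 · (3888.00 − 27.0000) = 321.750.
After k=1: 443547.
Correction k=2: B_{4}/4! · (f^{(3)}(36) − f^{(3)}(3)) = −1/720 · (6.00000 − 6.00000) = 0.00000.
After k=2: 443547.
Correction k=3: B_{6}/6! · (f^{(5)}(36) − f^{(5)}(3)) = 1/30240 · (0.00000 − 0.00000) = 0.00000.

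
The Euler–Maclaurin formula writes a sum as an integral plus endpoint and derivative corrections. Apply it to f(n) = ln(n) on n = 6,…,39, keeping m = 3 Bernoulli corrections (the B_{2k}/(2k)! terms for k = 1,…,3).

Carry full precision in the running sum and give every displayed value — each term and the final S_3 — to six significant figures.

S_3 ≈ 101.844

Integral: ∫_6^39 ln(x) dx = 99.1283.
Boundary: ½(f(6) + f(39)) = ½(1.79176 + 3.66356) = 2.72766.
So far: 101.856.
Order-1 term: 1/12 · (0.0256410 − 0.166667) = -0.0117521.
After k=1: 101.844.
Order-2 term: −1/720 · (3.37160e-05 − 0.00925926) = 1.28133e-05.
After k=2: 101.844.
Order-3 term: 1/30240 · (2.66004e-07 − 0.00308642) = -1.02055e-07.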